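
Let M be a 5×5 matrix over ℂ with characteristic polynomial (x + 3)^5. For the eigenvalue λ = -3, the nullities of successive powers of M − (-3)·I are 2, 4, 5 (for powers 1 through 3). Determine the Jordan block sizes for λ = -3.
Block sizes for λ = -3: [3, 2]

From the dimensions of kernels of powers, the number of Jordan blocks of size at least j is d_j − d_{j−1} where d_j = dim ker(N^j) (with d_0 = 0). Computing the differences gives [2, 2, 1].
The number of blocks of size exactly k is (#blocks of size ≥ k) − (#blocks of size ≥ k + 1), so the partition is: 1 block(s) of size 2, 1 block(s) of size 3.
In nonincreasing order the block sizes are [3, 2].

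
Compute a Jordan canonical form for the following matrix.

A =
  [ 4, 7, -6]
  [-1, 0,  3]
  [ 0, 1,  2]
J_3(2)

The characteristic polynomial is
  det(x·I − A) = x^3 - 6*x^2 + 12*x - 8 = (x - 2)^3

Eigenvalues and multiplicities (the geometric multiplicity of λ is n − rank(A − λI), which equals the number of Jordan blocks for λ):
  λ = 2: algebraic multiplicity = 3, geometric multiplicity = 1

Determining the block sizes for each eigenvalue:
  λ = 2: one block (gm = 1), so the single block has size am = 3 → block sizes [3]

Assembling the blocks gives a Jordan form
J =
  [2, 1, 0]
  [0, 2, 1]
  [0, 0, 2]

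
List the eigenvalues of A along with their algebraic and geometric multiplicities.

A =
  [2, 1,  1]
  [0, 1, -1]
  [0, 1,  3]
λ = 2: alg = 3, geom = 2

Step 1 — factor the characteristic polynomial to read off the algebraic multiplicities:
  χ_A(x) = (x - 2)^3

Step 2 — compute geometric multiplicities via the rank-nullity identity g(λ) = n − rank(A − λI):
  rank(A − (2)·I) = 1, so dim ker(A − (2)·I) = n − 1 = 2

Summary:
  λ = 2: algebraic multiplicity = 3, geometric multiplicity = 2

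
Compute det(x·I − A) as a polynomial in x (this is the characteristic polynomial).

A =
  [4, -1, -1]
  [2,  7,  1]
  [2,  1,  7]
x^3 - 18*x^2 + 108*x - 216

Expanding det(x·I − A) (e.g. by cofactor expansion or by noting that A is similar to its Jordan form J, which has the same characteristic polynomial as A) gives
  χ_A(x) = x^3 - 18*x^2 + 108*x - 216
which factors as (x - 6)^3. The eigenvalues (with algebraic multiplicities) are λ = 6 with multiplicity 3.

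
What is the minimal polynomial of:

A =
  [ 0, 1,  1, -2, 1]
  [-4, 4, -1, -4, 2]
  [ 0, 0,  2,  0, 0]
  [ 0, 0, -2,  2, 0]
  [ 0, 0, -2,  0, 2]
x^3 - 6*x^2 + 12*x - 8

The characteristic polynomial is χ_A(x) = (x - 2)^5, so the eigenvalues are known. The minimal polynomial is
  m_A(x) = Π_λ (x − λ)^{k_λ}
where k_λ is the size of the *largest* Jordan block for λ (equivalently, the smallest k with (A − λI)^k v = 0 for every generalised eigenvector v of λ).

  λ = 2: largest Jordan block has size 3, contributing (x − 2)^3

So m_A(x) = (x - 2)^3 = x^3 - 6*x^2 + 12*x - 8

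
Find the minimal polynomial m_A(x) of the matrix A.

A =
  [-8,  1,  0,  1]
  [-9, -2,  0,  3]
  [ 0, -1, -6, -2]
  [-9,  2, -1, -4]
x^3 + 15*x^2 + 75*x + 125

The characteristic polynomial is χ_A(x) = (x + 5)^4, so the eigenvalues are known. The minimal polynomial is
  m_A(x) = Π_λ (x − λ)^{k_λ}
where k_λ is the size of the *largest* Jordan block for λ (equivalently, the smallest k with (A − λI)^k v = 0 for every generalised eigenvector v of λ).

  λ = -5: largest Jordan block has size 3, contributing (x + 5)^3

So m_A(x) = (x + 5)^3 = x^3 + 15*x^2 + 75*x + 125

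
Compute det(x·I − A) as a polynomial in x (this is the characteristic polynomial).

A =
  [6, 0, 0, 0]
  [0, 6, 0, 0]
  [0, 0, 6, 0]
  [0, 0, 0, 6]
x^4 - 24*x^3 + 216*x^2 - 864*x + 1296

Expanding det(x·I − A) (e.g. by cofactor expansion or by noting that A is similar to its Jordan form J, which has the same characteristic polynomial as A) gives
  χ_A(x) = x^4 - 24*x^3 + 216*x^2 - 864*x + 1296
which factors as (x - 6)^4. The eigenvalues (with algebraic multiplicities) are λ = 6 with multiplicity 4.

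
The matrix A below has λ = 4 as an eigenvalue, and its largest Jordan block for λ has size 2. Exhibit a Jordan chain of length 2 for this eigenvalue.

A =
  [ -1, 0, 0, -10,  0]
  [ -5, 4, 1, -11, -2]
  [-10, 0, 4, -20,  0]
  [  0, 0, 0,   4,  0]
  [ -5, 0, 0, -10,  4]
A Jordan chain for λ = 4 of length 2:
v_1 = (0, 1, 0, 0, 0)ᵀ
v_2 = (0, 0, 1, 0, 0)ᵀ

Let N = A − (4)·I. We want v_2 with N^2 v_2 = 0 but N^1 v_2 ≠ 0; then v_{j-1} := N · v_j for j = 2, …, 2.

Pick v_2 = (0, 0, 1, 0, 0)ᵀ.
Then v_1 = N · v_2 = (0, 1, 0, 0, 0)ᵀ.

Sanity check: (A − (4)·I) v_1 = (0, 0, 0, 0, 0)ᵀ = 0. ✓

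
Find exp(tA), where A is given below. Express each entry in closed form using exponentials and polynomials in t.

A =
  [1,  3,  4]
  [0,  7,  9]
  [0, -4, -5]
e^{tA} =
  [exp(t), t^2*exp(t) + 3*t*exp(t), 3*t^2*exp(t)/2 + 4*t*exp(t)]
  [0, 6*t*exp(t) + exp(t), 9*t*exp(t)]
  [0, -4*t*exp(t), -6*t*exp(t) + exp(t)]

Strategy: write A = P · J · P⁻¹ where J is a Jordan canonical form, so e^{tA} = P · e^{tJ} · P⁻¹, and e^{tJ} can be computed block-by-block.

A has Jordan form
J =
  [1, 1, 0]
  [0, 1, 1]
  [0, 0, 1]
(up to reordering of blocks).

Per-block formulas:
  For a 3×3 Jordan block J_3(1): exp(t · J_3(1)) = e^(1t)·(I + t·N + (t^2/2)·N^2), where N is the 3×3 nilpotent shift.

After assembling e^{tJ} and conjugating by P, we get:

e^{tA} =
  [exp(t), t^2*exp(t) + 3*t*exp(t), 3*t^2*exp(t)/2 + 4*t*exp(t)]
  [0, 6*t*exp(t) + exp(t), 9*t*exp(t)]
  [0, -4*t*exp(t), -6*t*exp(t) + exp(t)]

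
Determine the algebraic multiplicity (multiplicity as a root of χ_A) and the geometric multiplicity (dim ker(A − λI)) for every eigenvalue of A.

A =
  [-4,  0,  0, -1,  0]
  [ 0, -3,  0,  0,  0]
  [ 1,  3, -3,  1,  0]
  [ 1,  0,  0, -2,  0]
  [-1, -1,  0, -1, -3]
λ = -3: alg = 5, geom = 3

Step 1 — factor the characteristic polynomial to read off the algebraic multiplicities:
  χ_A(x) = (x + 3)^5

Step 2 — compute geometric multiplicities via the rank-nullity identity g(λ) = n − rank(A − λI):
  rank(A − (-3)·I) = 2, so dim ker(A − (-3)·I) = n − 2 = 3

Summary:
  λ = -3: algebraic multiplicity = 5, geometric multiplicity = 3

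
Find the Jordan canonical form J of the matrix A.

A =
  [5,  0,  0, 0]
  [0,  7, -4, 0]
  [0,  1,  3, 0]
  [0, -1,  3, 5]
J_3(5) ⊕ J_1(5)

The characteristic polynomial is
  det(x·I − A) = x^4 - 20*x^3 + 150*x^2 - 500*x + 625 = (x - 5)^4

Eigenvalues and multiplicities (the geometric multiplicity of λ is n − rank(A − λI), which equals the number of Jordan blocks for λ):
  λ = 5: algebraic multiplicity = 4, geometric multiplicity = 2

Determining the block sizes for each eigenvalue:
  λ = 5: with am = 4 and gm = 2, the partition is not yet determined (e.g. several partitions of 4 into 2 parts exist). Let N = A − (5)·I. Computing rank(N^1) = 2, rank(N^2) = 1, rank(N^3) = 0; the number of blocks of size ≥ j is rank(N^{j−1}) − rank(N^j), giving [2, 1, 1]. So we have 1 block(s) of size 3, 1 block(s) of size 1 → block sizes [3, 1]

Assembling the blocks gives a Jordan form
J =
  [5, 1, 0, 0]
  [0, 5, 1, 0]
  [0, 0, 5, 0]
  [0, 0, 0, 5]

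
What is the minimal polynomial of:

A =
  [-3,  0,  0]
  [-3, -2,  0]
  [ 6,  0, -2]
x^2 + 5*x + 6

The characteristic polynomial is χ_A(x) = (x + 2)^2*(x + 3), so the eigenvalues are known. The minimal polynomial is
  m_A(x) = Π_λ (x − λ)^{k_λ}
where k_λ is the size of the *largest* Jordan block for λ (equivalently, the smallest k with (A − λI)^k v = 0 for every generalised eigenvector v of λ).

  λ = -3: largest Jordan block has size 1, contributing (x + 3)
  λ = -2: largest Jordan block has size 1, contributing (x + 2)

So m_A(x) = (x + 2)*(x + 3) = x^2 + 5*x + 6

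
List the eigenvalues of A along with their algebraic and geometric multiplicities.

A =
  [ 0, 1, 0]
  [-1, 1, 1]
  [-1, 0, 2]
λ = 1: alg = 3, geom = 1

Step 1 — factor the characteristic polynomial to read off the algebraic multiplicities:
  χ_A(x) = (x - 1)^3

Step 2 — compute geometric multiplicities via the rank-nullity identity g(λ) = n − rank(A − λI):
  rank(A − (1)·I) = 2, so dim ker(A − (1)·I) = n − 2 = 1

Summary:
  λ = 1: algebraic multiplicity = 3, geometric multiplicity = 1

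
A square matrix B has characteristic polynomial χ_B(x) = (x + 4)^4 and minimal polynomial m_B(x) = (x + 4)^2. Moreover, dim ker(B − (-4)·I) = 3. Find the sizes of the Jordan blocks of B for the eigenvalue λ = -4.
Block sizes for λ = -4: [2, 1, 1]

Step 1 — from the characteristic polynomial, algebraic multiplicity of λ = -4 is 4. From dim ker(B − (-4)·I) = 3, there are exactly 3 Jordan blocks for λ = -4.
Step 2 — from the minimal polynomial, the factor (x + 4)^2 tells us the largest block for λ = -4 has size 2.
Step 3 — with total size 4, 3 blocks, and largest block 2, the block sizes (in nonincreasing order) are [2, 1, 1].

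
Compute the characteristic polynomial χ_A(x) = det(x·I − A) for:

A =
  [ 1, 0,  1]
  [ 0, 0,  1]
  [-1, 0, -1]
x^3

Expanding det(x·I − A) (e.g. by cofactor expansion or by noting that A is similar to its Jordan form J, which has the same characteristic polynomial as A) gives
  χ_A(x) = x^3
which factors as x^3. The eigenvalues (with algebraic multiplicities) are λ = 0 with multiplicity 3.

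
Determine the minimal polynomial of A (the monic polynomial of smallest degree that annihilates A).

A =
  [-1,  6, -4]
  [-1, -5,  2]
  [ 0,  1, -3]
x^3 + 9*x^2 + 27*x + 27

The characteristic polynomial is χ_A(x) = (x + 3)^3, so the eigenvalues are known. The minimal polynomial is
  m_A(x) = Π_λ (x − λ)^{k_λ}
where k_λ is the size of the *largest* Jordan block for λ (equivalently, the smallest k with (A − λI)^k v = 0 for every generalised eigenvector v of λ).

  λ = -3: largest Jordan block has size 3, contributing (x + 3)^3

So m_A(x) = (x + 3)^3 = x^3 + 9*x^2 + 27*x + 27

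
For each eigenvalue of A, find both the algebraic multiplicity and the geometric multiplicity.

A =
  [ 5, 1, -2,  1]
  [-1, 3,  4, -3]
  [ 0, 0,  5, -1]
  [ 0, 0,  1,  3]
λ = 4: alg = 4, geom = 2

Step 1 — factor the characteristic polynomial to read off the algebraic multiplicities:
  χ_A(x) = (x - 4)^4

Step 2 — compute geometric multiplicities via the rank-nullity identity g(λ) = n − rank(A − λI):
  rank(A − (4)·I) = 2, so dim ker(A − (4)·I) = n − 2 = 2

Summary:
  λ = 4: algebraic multiplicity = 4, geometric multiplicity = 2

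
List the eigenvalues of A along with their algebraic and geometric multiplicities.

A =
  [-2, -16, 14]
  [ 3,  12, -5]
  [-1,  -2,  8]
λ = 6: alg = 3, geom = 1

Step 1 — factor the characteristic polynomial to read off the algebraic multiplicities:
  χ_A(x) = (x - 6)^3

Step 2 — compute geometric multiplicities via the rank-nullity identity g(λ) = n − rank(A − λI):
  rank(A − (6)·I) = 2, so dim ker(A − (6)·I) = n − 2 = 1

Summary:
  λ = 6: algebraic multiplicity = 3, geometric multiplicity = 1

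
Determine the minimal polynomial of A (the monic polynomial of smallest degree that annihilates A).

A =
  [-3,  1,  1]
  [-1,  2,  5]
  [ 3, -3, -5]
x^3 + 6*x^2 + 12*x + 8

The characteristic polynomial is χ_A(x) = (x + 2)^3, so the eigenvalues are known. The minimal polynomial is
  m_A(x) = Π_λ (x − λ)^{k_λ}
where k_λ is the size of the *largest* Jordan block for λ (equivalently, the smallest k with (A − λI)^k v = 0 for every generalised eigenvector v of λ).

  λ = -2: largest Jordan block has size 3, contributing (x + 2)^3

So m_A(x) = (x + 2)^3 = x^3 + 6*x^2 + 12*x + 8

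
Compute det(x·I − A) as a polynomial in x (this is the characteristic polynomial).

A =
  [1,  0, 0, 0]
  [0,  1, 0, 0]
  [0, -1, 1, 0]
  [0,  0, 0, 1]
x^4 - 4*x^3 + 6*x^2 - 4*x + 1

Expanding det(x·I − A) (e.g. by cofactor expansion or by noting that A is similar to its Jordan form J, which has the same characteristic polynomial as A) gives
  χ_A(x) = x^4 - 4*x^3 + 6*x^2 - 4*x + 1
which factors as (x - 1)^4. The eigenvalues (with algebraic multiplicities) are λ = 1 with multiplicity 4.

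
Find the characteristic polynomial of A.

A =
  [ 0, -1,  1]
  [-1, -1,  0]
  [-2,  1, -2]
x^3 + 3*x^2 + 3*x + 1

Expanding det(x·I − A) (e.g. by cofactor expansion or by noting that A is similar to its Jordan form J, which has the same characteristic polynomial as A) gives
  χ_A(x) = x^3 + 3*x^2 + 3*x + 1
which factors as (x + 1)^3. The eigenvalues (with algebraic multiplicities) are λ = -1 with multiplicity 3.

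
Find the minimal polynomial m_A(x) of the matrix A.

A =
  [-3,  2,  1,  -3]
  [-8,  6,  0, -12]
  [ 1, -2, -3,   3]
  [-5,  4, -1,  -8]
x^3 + 6*x^2 + 12*x + 8

The characteristic polynomial is χ_A(x) = (x + 2)^4, so the eigenvalues are known. The minimal polynomial is
  m_A(x) = Π_λ (x − λ)^{k_λ}
where k_λ is the size of the *largest* Jordan block for λ (equivalently, the smallest k with (A − λI)^k v = 0 for every generalised eigenvector v of λ).

  λ = -2: largest Jordan block has size 3, contributing (x + 2)^3

So m_A(x) = (x + 2)^3 = x^3 + 6*x^2 + 12*x + 8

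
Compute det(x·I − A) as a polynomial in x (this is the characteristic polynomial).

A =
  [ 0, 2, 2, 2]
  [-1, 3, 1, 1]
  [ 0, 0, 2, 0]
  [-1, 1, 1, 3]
x^4 - 8*x^3 + 24*x^2 - 32*x + 16

Expanding det(x·I − A) (e.g. by cofactor expansion or by noting that A is similar to its Jordan form J, which has the same characteristic polynomial as A) gives
  χ_A(x) = x^4 - 8*x^3 + 24*x^2 - 32*x + 16
which factors as (x - 2)^4. The eigenvalues (with algebraic multiplicities) are λ = 2 with multiplicity 4.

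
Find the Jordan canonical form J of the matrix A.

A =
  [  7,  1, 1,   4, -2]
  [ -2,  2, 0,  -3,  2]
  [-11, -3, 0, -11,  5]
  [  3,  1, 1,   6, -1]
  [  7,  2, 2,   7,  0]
J_3(3) ⊕ J_2(3)

The characteristic polynomial is
  det(x·I − A) = x^5 - 15*x^4 + 90*x^3 - 270*x^2 + 405*x - 243 = (x - 3)^5

Eigenvalues and multiplicities (the geometric multiplicity of λ is n − rank(A − λI), which equals the number of Jordan blocks for λ):
  λ = 3: algebraic multiplicity = 5, geometric multiplicity = 2

Determining the block sizes for each eigenvalue:
  λ = 3: with am = 5 and gm = 2, the partition is not yet determined (e.g. several partitions of 5 into 2 parts exist). Let N = A − (3)·I. Computing rank(N^1) = 3, rank(N^2) = 1, rank(N^3) = 0; the number of blocks of size ≥ j is rank(N^{j−1}) − rank(N^j), giving [2, 2, 1]. So we have 1 block(s) of size 3, 1 block(s) of size 2 → block sizes [3, 2]

Assembling the blocks gives a Jordan form
J =
  [3, 1, 0, 0, 0]
  [0, 3, 1, 0, 0]
  [0, 0, 3, 0, 0]
  [0, 0, 0, 3, 1]
  [0, 0, 0, 0, 3]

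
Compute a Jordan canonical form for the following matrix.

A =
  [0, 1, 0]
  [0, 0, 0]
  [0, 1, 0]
J_2(0) ⊕ J_1(0)

The characteristic polynomial is
  det(x·I − A) = x^3

Eigenvalues and multiplicities (the geometric multiplicity of λ is n − rank(A − λI), which equals the number of Jordan blocks for λ):
  λ = 0: algebraic multiplicity = 3, geometric multiplicity = 2

Determining the block sizes for each eigenvalue:
  λ = 0: 2 blocks summing to 3 forces exactly one block of size 2 and the rest size 1 → block sizes [2, 1]

Assembling the blocks gives a Jordan form
J =
  [0, 1, 0]
  [0, 0, 0]
  [0, 0, 0]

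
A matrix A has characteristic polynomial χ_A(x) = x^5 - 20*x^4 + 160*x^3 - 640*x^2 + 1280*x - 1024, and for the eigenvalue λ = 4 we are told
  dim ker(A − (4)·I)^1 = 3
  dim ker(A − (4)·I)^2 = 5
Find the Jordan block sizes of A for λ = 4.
Block sizes for λ = 4: [2, 2, 1]

From the dimensions of kernels of powers, the number of Jordan blocks of size at least j is d_j − d_{j−1} where d_j = dim ker(N^j) (with d_0 = 0). Computing the differences gives [3, 2].
The number of blocks of size exactly k is (#blocks of size ≥ k) − (#blocks of size ≥ k + 1), so the partition is: 1 block(s) of size 1, 2 block(s) of size 2.
In nonincreasing order the block sizes are [2, 2, 1].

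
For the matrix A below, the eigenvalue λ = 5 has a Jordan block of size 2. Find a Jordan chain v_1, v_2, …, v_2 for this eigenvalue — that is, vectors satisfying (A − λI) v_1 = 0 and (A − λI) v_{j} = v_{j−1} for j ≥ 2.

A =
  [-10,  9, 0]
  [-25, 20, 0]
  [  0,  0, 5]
A Jordan chain for λ = 5 of length 2:
v_1 = (-15, -25, 0)ᵀ
v_2 = (1, 0, 0)ᵀ

Let N = A − (5)·I. We want v_2 with N^2 v_2 = 0 but N^1 v_2 ≠ 0; then v_{j-1} := N · v_j for j = 2, …, 2.

Pick v_2 = (1, 0, 0)ᵀ.
Then v_1 = N · v_2 = (-15, -25, 0)ᵀ.

Sanity check: (A − (5)·I) v_1 = (0, 0, 0)ᵀ = 0. ✓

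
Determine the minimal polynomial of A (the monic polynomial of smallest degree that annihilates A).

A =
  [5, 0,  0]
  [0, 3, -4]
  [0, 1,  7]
x^2 - 10*x + 25

The characteristic polynomial is χ_A(x) = (x - 5)^3, so the eigenvalues are known. The minimal polynomial is
  m_A(x) = Π_λ (x − λ)^{k_λ}
where k_λ is the size of the *largest* Jordan block for λ (equivalently, the smallest k with (A − λI)^k v = 0 for every generalised eigenvector v of λ).

  λ = 5: largest Jordan block has size 2, contributing (x − 5)^2

So m_A(x) = (x - 5)^2 = x^2 - 10*x + 25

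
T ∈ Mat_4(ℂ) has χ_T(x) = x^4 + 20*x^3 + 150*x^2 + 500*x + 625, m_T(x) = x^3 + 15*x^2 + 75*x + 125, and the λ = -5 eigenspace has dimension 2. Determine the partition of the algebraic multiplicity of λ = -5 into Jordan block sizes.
Block sizes for λ = -5: [3, 1]

Step 1 — from the characteristic polynomial, algebraic multiplicity of λ = -5 is 4. From dim ker(T − (-5)·I) = 2, there are exactly 2 Jordan blocks for λ = -5.
Step 2 — from the minimal polynomial, the factor (x + 5)^3 tells us the largest block for λ = -5 has size 3.
Step 3 — with total size 4, 2 blocks, and largest block 3, the block sizes (in nonincreasing order) are [3, 1].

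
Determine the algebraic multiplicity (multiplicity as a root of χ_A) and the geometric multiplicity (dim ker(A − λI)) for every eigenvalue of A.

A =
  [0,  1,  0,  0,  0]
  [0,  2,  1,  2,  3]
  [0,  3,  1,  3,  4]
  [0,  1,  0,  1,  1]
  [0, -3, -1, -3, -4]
λ = 0: alg = 5, geom = 2

Step 1 — factor the characteristic polynomial to read off the algebraic multiplicities:
  χ_A(x) = x^5

Step 2 — compute geometric multiplicities via the rank-nullity identity g(λ) = n − rank(A − λI):
  rank(A − (0)·I) = 3, so dim ker(A − (0)·I) = n − 3 = 2

Summary:
  λ = 0: algebraic multiplicity = 5, geometric multiplicity = 2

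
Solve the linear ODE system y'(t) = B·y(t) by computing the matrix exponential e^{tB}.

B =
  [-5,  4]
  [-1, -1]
e^{tB} =
  [-2*t*exp(-3*t) + exp(-3*t), 4*t*exp(-3*t)]
  [-t*exp(-3*t), 2*t*exp(-3*t) + exp(-3*t)]

Strategy: write B = P · J · P⁻¹ where J is a Jordan canonical form, so e^{tB} = P · e^{tJ} · P⁻¹, and e^{tJ} can be computed block-by-block.

B has Jordan form
J =
  [-3,  1]
  [ 0, -3]
(up to reordering of blocks).

Per-block formulas:
  For a 2×2 Jordan block J_2(-3): exp(t · J_2(-3)) = e^(-3t)·(I + t·N), where N is the 2×2 nilpotent shift.

After assembling e^{tJ} and conjugating by P, we get:

e^{tB} =
  [-2*t*exp(-3*t) + exp(-3*t), 4*t*exp(-3*t)]
  [-t*exp(-3*t), 2*t*exp(-3*t) + exp(-3*t)]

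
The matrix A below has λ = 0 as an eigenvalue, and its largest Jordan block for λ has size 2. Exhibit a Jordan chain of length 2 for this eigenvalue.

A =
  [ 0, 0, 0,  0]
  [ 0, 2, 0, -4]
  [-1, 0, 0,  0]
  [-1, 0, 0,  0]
A Jordan chain for λ = 0 of length 2:
v_1 = (0, -2, -1, -1)ᵀ
v_2 = (1, -1, 0, 0)ᵀ

Let N = A − (0)·I. We want v_2 with N^2 v_2 = 0 but N^1 v_2 ≠ 0; then v_{j-1} := N · v_j for j = 2, …, 2.

Pick v_2 = (1, -1, 0, 0)ᵀ.
Then v_1 = N · v_2 = (0, -2, -1, -1)ᵀ.

Sanity check: (A − (0)·I) v_1 = (0, 0, 0, 0)ᵀ = 0. ✓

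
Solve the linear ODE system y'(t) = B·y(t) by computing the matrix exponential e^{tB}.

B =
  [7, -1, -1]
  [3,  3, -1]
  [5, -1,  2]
e^{tB} =
  [t^2*exp(4*t)/2 + 3*t*exp(4*t) + exp(4*t), -t^2*exp(4*t)/2 - t*exp(4*t), -t*exp(4*t)]
  [t^2*exp(4*t)/2 + 3*t*exp(4*t), -t^2*exp(4*t)/2 - t*exp(4*t) + exp(4*t), -t*exp(4*t)]
  [t^2*exp(4*t) + 5*t*exp(4*t), -t^2*exp(4*t) - t*exp(4*t), -2*t*exp(4*t) + exp(4*t)]

Strategy: write B = P · J · P⁻¹ where J is a Jordan canonical form, so e^{tB} = P · e^{tJ} · P⁻¹, and e^{tJ} can be computed block-by-block.

B has Jordan form
J =
  [4, 1, 0]
  [0, 4, 1]
  [0, 0, 4]
(up to reordering of blocks).

Per-block formulas:
  For a 3×3 Jordan block J_3(4): exp(t · J_3(4)) = e^(4t)·(I + t·N + (t^2/2)·N^2), where N is the 3×3 nilpotent shift.

After assembling e^{tJ} and conjugating by P, we get:

e^{tB} =
  [t^2*exp(4*t)/2 + 3*t*exp(4*t) + exp(4*t), -t^2*exp(4*t)/2 - t*exp(4*t), -t*exp(4*t)]
  [t^2*exp(4*t)/2 + 3*t*exp(4*t), -t^2*exp(4*t)/2 - t*exp(4*t) + exp(4*t), -t*exp(4*t)]
  [t^2*exp(4*t) + 5*t*exp(4*t), -t^2*exp(4*t) - t*exp(4*t), -2*t*exp(4*t) + exp(4*t)]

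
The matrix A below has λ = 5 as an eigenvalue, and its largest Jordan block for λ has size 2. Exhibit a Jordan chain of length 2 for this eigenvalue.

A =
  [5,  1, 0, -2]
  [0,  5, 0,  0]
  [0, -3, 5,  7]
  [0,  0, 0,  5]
A Jordan chain for λ = 5 of length 2:
v_1 = (1, 0, -3, 0)ᵀ
v_2 = (0, 1, 0, 0)ᵀ

Let N = A − (5)·I. We want v_2 with N^2 v_2 = 0 but N^1 v_2 ≠ 0; then v_{j-1} := N · v_j for j = 2, …, 2.

Pick v_2 = (0, 1, 0, 0)ᵀ.
Then v_1 = N · v_2 = (1, 0, -3, 0)ᵀ.

Sanity check: (A − (5)·I) v_1 = (0, 0, 0, 0)ᵀ = 0. ✓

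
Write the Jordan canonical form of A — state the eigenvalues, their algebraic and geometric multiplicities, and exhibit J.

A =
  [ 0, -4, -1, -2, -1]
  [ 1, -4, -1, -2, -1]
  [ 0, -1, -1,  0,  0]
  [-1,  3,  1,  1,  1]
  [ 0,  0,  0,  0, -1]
J_3(-1) ⊕ J_1(-1) ⊕ J_1(-1)

The characteristic polynomial is
  det(x·I − A) = x^5 + 5*x^4 + 10*x^3 + 10*x^2 + 5*x + 1 = (x + 1)^5

Eigenvalues and multiplicities (the geometric multiplicity of λ is n − rank(A − λI), which equals the number of Jordan blocks for λ):
  λ = -1: algebraic multiplicity = 5, geometric multiplicity = 3

Determining the block sizes for each eigenvalue:
  λ = -1: with am = 5 and gm = 3, the partition is not yet determined (e.g. several partitions of 5 into 3 parts exist). Let N = A − (-1)·I. Computing rank(N^1) = 2, rank(N^2) = 1, rank(N^3) = 0; the number of blocks of size ≥ j is rank(N^{j−1}) − rank(N^j), giving [3, 1, 1]. So we have 1 block(s) of size 3, 2 block(s) of size 1 → block sizes [3, 1, 1]

Assembling the blocks gives a Jordan form
J =
  [-1,  1,  0,  0,  0]
  [ 0, -1,  1,  0,  0]
  [ 0,  0, -1,  0,  0]
  [ 0,  0,  0, -1,  0]
  [ 0,  0,  0,  0, -1]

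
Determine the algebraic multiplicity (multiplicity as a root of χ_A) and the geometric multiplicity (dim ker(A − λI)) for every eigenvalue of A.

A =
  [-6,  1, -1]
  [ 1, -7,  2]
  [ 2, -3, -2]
λ = -5: alg = 3, geom = 1

Step 1 — factor the characteristic polynomial to read off the algebraic multiplicities:
  χ_A(x) = (x + 5)^3

Step 2 — compute geometric multiplicities via the rank-nullity identity g(λ) = n − rank(A − λI):
  rank(A − (-5)·I) = 2, so dim ker(A − (-5)·I) = n − 2 = 1

Summary:
  λ = -5: algebraic multiplicity = 3, geometric multiplicity = 1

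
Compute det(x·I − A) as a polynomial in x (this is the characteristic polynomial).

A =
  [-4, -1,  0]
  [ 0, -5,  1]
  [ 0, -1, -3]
x^3 + 12*x^2 + 48*x + 64

Expanding det(x·I − A) (e.g. by cofactor expansion or by noting that A is similar to its Jordan form J, which has the same characteristic polynomial as A) gives
  χ_A(x) = x^3 + 12*x^2 + 48*x + 64
which factors as (x + 4)^3. The eigenvalues (with algebraic multiplicities) are λ = -4 with multiplicity 3.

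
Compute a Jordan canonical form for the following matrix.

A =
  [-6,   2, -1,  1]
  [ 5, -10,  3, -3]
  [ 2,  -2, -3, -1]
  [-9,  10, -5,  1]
J_2(-5) ⊕ J_1(-4) ⊕ J_1(-4)

The characteristic polynomial is
  det(x·I − A) = x^4 + 18*x^3 + 121*x^2 + 360*x + 400 = (x + 4)^2*(x + 5)^2

Eigenvalues and multiplicities (the geometric multiplicity of λ is n − rank(A − λI), which equals the number of Jordan blocks for λ):
  λ = -5: algebraic multiplicity = 2, geometric multiplicity = 1
  λ = -4: algebraic multiplicity = 2, geometric multiplicity = 2

Determining the block sizes for each eigenvalue:
  λ = -5: one block (gm = 1), so the single block has size am = 2 → block sizes [2]
  λ = -4: gm = am = 2, so every block has size 1 → block sizes [1, 1]

Assembling the blocks gives a Jordan form
J =
  [-5,  1,  0,  0]
  [ 0, -5,  0,  0]
  [ 0,  0, -4,  0]
  [ 0,  0,  0, -4]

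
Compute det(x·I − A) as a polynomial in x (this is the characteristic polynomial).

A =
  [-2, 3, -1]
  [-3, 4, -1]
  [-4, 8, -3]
x^3 + x^2 - x - 1

Expanding det(x·I − A) (e.g. by cofactor expansion or by noting that A is similar to its Jordan form J, which has the same characteristic polynomial as A) gives
  χ_A(x) = x^3 + x^2 - x - 1
which factors as (x - 1)*(x + 1)^2. The eigenvalues (with algebraic multiplicities) are λ = -1 with multiplicity 2, λ = 1 with multiplicity 1.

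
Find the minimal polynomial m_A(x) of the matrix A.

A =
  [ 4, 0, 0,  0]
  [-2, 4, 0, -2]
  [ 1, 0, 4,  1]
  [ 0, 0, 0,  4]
x^2 - 8*x + 16

The characteristic polynomial is χ_A(x) = (x - 4)^4, so the eigenvalues are known. The minimal polynomial is
  m_A(x) = Π_λ (x − λ)^{k_λ}
where k_λ is the size of the *largest* Jordan block for λ (equivalently, the smallest k with (A − λI)^k v = 0 for every generalised eigenvector v of λ).

  λ = 4: largest Jordan block has size 2, contributing (x − 4)^2

So m_A(x) = (x - 4)^2 = x^2 - 8*x + 16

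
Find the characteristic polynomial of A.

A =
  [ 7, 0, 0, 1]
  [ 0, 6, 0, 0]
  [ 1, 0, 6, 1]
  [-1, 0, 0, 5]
x^4 - 24*x^3 + 216*x^2 - 864*x + 1296

Expanding det(x·I − A) (e.g. by cofactor expansion or by noting that A is similar to its Jordan form J, which has the same characteristic polynomial as A) gives
  χ_A(x) = x^4 - 24*x^3 + 216*x^2 - 864*x + 1296
which factors as (x - 6)^4. The eigenvalues (with algebraic multiplicities) are λ = 6 with multiplicity 4.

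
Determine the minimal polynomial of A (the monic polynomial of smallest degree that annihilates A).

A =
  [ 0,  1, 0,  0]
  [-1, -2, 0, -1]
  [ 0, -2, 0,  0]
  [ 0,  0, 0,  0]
x^3 + 2*x^2 + x

The characteristic polynomial is χ_A(x) = x^2*(x + 1)^2, so the eigenvalues are known. The minimal polynomial is
  m_A(x) = Π_λ (x − λ)^{k_λ}
where k_λ is the size of the *largest* Jordan block for λ (equivalently, the smallest k with (A − λI)^k v = 0 for every generalised eigenvector v of λ).

  λ = -1: largest Jordan block has size 2, contributing (x + 1)^2
  λ = 0: largest Jordan block has size 1, contributing (x − 0)

So m_A(x) = x*(x + 1)^2 = x^3 + 2*x^2 + x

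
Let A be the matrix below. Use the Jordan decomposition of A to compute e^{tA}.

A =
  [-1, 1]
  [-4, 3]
e^{tA} =
  [-2*t*exp(t) + exp(t), t*exp(t)]
  [-4*t*exp(t), 2*t*exp(t) + exp(t)]

Strategy: write A = P · J · P⁻¹ where J is a Jordan canonical form, so e^{tA} = P · e^{tJ} · P⁻¹, and e^{tJ} can be computed block-by-block.

A has Jordan form
J =
  [1, 1]
  [0, 1]
(up to reordering of blocks).

Per-block formulas:
  For a 2×2 Jordan block J_2(1): exp(t · J_2(1)) = e^(1t)·(I + t·N), where N is the 2×2 nilpotent shift.

After assembling e^{tJ} and conjugating by P, we get:

e^{tA} =
  [-2*t*exp(t) + exp(t), t*exp(t)]
  [-4*t*exp(t), 2*t*exp(t) + exp(t)]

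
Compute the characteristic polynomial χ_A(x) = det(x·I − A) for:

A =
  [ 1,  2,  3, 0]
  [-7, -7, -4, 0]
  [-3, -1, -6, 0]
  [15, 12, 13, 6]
x^4 + 6*x^3 - 24*x^2 - 224*x - 384

Expanding det(x·I − A) (e.g. by cofactor expansion or by noting that A is similar to its Jordan form J, which has the same characteristic polynomial as A) gives
  χ_A(x) = x^4 + 6*x^3 - 24*x^2 - 224*x - 384
which factors as (x - 6)*(x + 4)^3. The eigenvalues (with algebraic multiplicities) are λ = -4 with multiplicity 3, λ = 6 with multiplicity 1.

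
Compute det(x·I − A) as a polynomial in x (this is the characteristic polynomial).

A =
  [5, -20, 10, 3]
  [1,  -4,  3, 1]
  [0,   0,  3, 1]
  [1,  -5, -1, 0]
x^4 - 4*x^3 + 6*x^2 - 4*x + 1

Expanding det(x·I − A) (e.g. by cofactor expansion or by noting that A is similar to its Jordan form J, which has the same characteristic polynomial as A) gives
  χ_A(x) = x^4 - 4*x^3 + 6*x^2 - 4*x + 1
which factors as (x - 1)^4. The eigenvalues (with algebraic multiplicities) are λ = 1 with multiplicity 4.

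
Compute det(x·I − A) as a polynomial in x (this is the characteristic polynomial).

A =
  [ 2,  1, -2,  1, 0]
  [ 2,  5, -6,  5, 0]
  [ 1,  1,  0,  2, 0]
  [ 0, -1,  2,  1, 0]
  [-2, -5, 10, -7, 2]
x^5 - 10*x^4 + 40*x^3 - 80*x^2 + 80*x - 32

Expanding det(x·I − A) (e.g. by cofactor expansion or by noting that A is similar to its Jordan form J, which has the same characteristic polynomial as A) gives
  χ_A(x) = x^5 - 10*x^4 + 40*x^3 - 80*x^2 + 80*x - 32
which factors as (x - 2)^5. The eigenvalues (with algebraic multiplicities) are λ = 2 with multiplicity 5.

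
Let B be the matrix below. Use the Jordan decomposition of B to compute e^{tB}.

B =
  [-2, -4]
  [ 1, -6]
e^{tB} =
  [2*t*exp(-4*t) + exp(-4*t), -4*t*exp(-4*t)]
  [t*exp(-4*t), -2*t*exp(-4*t) + exp(-4*t)]

Strategy: write B = P · J · P⁻¹ where J is a Jordan canonical form, so e^{tB} = P · e^{tJ} · P⁻¹, and e^{tJ} can be computed block-by-block.

B has Jordan form
J =
  [-4,  1]
  [ 0, -4]
(up to reordering of blocks).

Per-block formulas:
  For a 2×2 Jordan block J_2(-4): exp(t · J_2(-4)) = e^(-4t)·(I + t·N), where N is the 2×2 nilpotent shift.

After assembling e^{tJ} and conjugating by P, we get:

e^{tB} =
  [2*t*exp(-4*t) + exp(-4*t), -4*t*exp(-4*t)]
  [t*exp(-4*t), -2*t*exp(-4*t) + exp(-4*t)]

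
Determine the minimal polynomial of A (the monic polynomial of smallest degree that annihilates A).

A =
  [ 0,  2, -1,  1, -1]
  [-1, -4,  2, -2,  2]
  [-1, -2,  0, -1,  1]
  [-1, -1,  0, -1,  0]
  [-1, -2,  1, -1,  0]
x^3 + 3*x^2 + 3*x + 1

The characteristic polynomial is χ_A(x) = (x + 1)^5, so the eigenvalues are known. The minimal polynomial is
  m_A(x) = Π_λ (x − λ)^{k_λ}
where k_λ is the size of the *largest* Jordan block for λ (equivalently, the smallest k with (A − λI)^k v = 0 for every generalised eigenvector v of λ).

  λ = -1: largest Jordan block has size 3, contributing (x + 1)^3

So m_A(x) = (x + 1)^3 = x^3 + 3*x^2 + 3*x + 1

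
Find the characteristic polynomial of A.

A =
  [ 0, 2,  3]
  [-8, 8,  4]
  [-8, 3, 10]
x^3 - 18*x^2 + 108*x - 216

Expanding det(x·I − A) (e.g. by cofactor expansion or by noting that A is similar to its Jordan form J, which has the same characteristic polynomial as A) gives
  χ_A(x) = x^3 - 18*x^2 + 108*x - 216
which factors as (x - 6)^3. The eigenvalues (with algebraic multiplicities) are λ = 6 with multiplicity 3.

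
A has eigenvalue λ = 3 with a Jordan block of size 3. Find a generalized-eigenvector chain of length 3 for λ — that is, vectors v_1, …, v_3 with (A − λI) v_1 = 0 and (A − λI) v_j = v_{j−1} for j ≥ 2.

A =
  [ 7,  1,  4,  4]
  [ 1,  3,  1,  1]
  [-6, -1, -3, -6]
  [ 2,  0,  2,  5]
A Jordan chain for λ = 3 of length 3:
v_1 = (1, 0, -1, 0)ᵀ
v_2 = (4, 1, -6, 2)ᵀ
v_3 = (1, 0, 0, 0)ᵀ

Let N = A − (3)·I. We want v_3 with N^3 v_3 = 0 but N^2 v_3 ≠ 0; then v_{j-1} := N · v_j for j = 3, …, 2.

Pick v_3 = (1, 0, 0, 0)ᵀ.
Then v_2 = N · v_3 = (4, 1, -6, 2)ᵀ.
Then v_1 = N · v_2 = (1, 0, -1, 0)ᵀ.

Sanity check: (A − (3)·I) v_1 = (0, 0, 0, 0)ᵀ = 0. ✓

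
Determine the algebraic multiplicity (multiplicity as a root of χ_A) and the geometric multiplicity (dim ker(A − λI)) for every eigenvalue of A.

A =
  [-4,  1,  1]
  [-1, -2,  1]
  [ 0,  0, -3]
λ = -3: alg = 3, geom = 2

Step 1 — factor the characteristic polynomial to read off the algebraic multiplicities:
  χ_A(x) = (x + 3)^3

Step 2 — compute geometric multiplicities via the rank-nullity identity g(λ) = n − rank(A − λI):
  rank(A − (-3)·I) = 1, so dim ker(A − (-3)·I) = n − 1 = 2

Summary:
  λ = -3: algebraic multiplicity = 3, geometric multiplicity = 2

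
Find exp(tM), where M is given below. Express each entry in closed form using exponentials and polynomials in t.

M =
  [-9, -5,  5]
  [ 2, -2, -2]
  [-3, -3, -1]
e^{tM} =
  [-5*t*exp(-4*t) + exp(-4*t), -5*t*exp(-4*t), 5*t*exp(-4*t)]
  [2*t*exp(-4*t), 2*t*exp(-4*t) + exp(-4*t), -2*t*exp(-4*t)]
  [-3*t*exp(-4*t), -3*t*exp(-4*t), 3*t*exp(-4*t) + exp(-4*t)]

Strategy: write M = P · J · P⁻¹ where J is a Jordan canonical form, so e^{tM} = P · e^{tJ} · P⁻¹, and e^{tJ} can be computed block-by-block.

M has Jordan form
J =
  [-4,  1,  0]
  [ 0, -4,  0]
  [ 0,  0, -4]
(up to reordering of blocks).

Per-block formulas:
  For a 2×2 Jordan block J_2(-4): exp(t · J_2(-4)) = e^(-4t)·(I + t·N), where N is the 2×2 nilpotent shift.
  For a 1×1 block at λ = -4: exp(t · [-4]) = [e^(-4t)].

After assembling e^{tJ} and conjugating by P, we get:

e^{tM} =
  [-5*t*exp(-4*t) + exp(-4*t), -5*t*exp(-4*t), 5*t*exp(-4*t)]
  [2*t*exp(-4*t), 2*t*exp(-4*t) + exp(-4*t), -2*t*exp(-4*t)]
  [-3*t*exp(-4*t), -3*t*exp(-4*t), 3*t*exp(-4*t) + exp(-4*t)]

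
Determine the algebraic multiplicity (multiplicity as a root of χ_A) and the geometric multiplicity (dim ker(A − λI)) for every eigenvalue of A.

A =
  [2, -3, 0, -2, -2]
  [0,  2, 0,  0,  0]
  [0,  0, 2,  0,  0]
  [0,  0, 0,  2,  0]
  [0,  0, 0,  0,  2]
λ = 2: alg = 5, geom = 4

Step 1 — factor the characteristic polynomial to read off the algebraic multiplicities:
  χ_A(x) = (x - 2)^5

Step 2 — compute geometric multiplicities via the rank-nullity identity g(λ) = n − rank(A − λI):
  rank(A − (2)·I) = 1, so dim ker(A − (2)·I) = n − 1 = 4

Summary:
  λ = 2: algebraic multiplicity = 5, geometric multiplicity = 4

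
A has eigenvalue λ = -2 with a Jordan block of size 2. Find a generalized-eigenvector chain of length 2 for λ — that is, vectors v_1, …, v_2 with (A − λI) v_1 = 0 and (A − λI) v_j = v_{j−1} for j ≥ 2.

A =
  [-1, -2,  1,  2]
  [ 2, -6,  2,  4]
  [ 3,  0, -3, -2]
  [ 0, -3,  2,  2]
A Jordan chain for λ = -2 of length 2:
v_1 = (1, 2, 3, 0)ᵀ
v_2 = (1, 0, 0, 0)ᵀ

Let N = A − (-2)·I. We want v_2 with N^2 v_2 = 0 but N^1 v_2 ≠ 0; then v_{j-1} := N · v_j for j = 2, …, 2.

Pick v_2 = (1, 0, 0, 0)ᵀ.
Then v_1 = N · v_2 = (1, 2, 3, 0)ᵀ.

Sanity check: (A − (-2)·I) v_1 = (0, 0, 0, 0)ᵀ = 0. ✓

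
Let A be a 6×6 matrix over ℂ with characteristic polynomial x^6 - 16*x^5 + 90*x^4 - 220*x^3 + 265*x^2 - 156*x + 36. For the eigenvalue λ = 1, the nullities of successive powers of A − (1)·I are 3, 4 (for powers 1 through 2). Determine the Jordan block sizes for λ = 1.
Block sizes for λ = 1: [2, 1, 1]

From the dimensions of kernels of powers, the number of Jordan blocks of size at least j is d_j − d_{j−1} where d_j = dim ker(N^j) (with d_0 = 0). Computing the differences gives [3, 1].
The number of blocks of size exactly k is (#blocks of size ≥ k) − (#blocks of size ≥ k + 1), so the partition is: 2 block(s) of size 1, 1 block(s) of size 2.
In nonincreasing order the block sizes are [2, 1, 1].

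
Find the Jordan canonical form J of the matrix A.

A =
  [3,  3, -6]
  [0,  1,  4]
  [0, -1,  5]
J_2(3) ⊕ J_1(3)

The characteristic polynomial is
  det(x·I − A) = x^3 - 9*x^2 + 27*x - 27 = (x - 3)^3

Eigenvalues and multiplicities (the geometric multiplicity of λ is n − rank(A − λI), which equals the number of Jordan blocks for λ):
  λ = 3: algebraic multiplicity = 3, geometric multiplicity = 2

Determining the block sizes for each eigenvalue:
  λ = 3: 2 blocks summing to 3 forces exactly one block of size 2 and the rest size 1 → block sizes [2, 1]

Assembling the blocks gives a Jordan form
J =
  [3, 1, 0]
  [0, 3, 0]
  [0, 0, 3]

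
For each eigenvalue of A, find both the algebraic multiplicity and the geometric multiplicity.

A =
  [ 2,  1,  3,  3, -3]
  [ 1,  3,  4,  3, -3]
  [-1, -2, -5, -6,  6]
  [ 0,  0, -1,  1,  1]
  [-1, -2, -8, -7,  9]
λ = 2: alg = 5, geom = 2

Step 1 — factor the characteristic polynomial to read off the algebraic multiplicities:
  χ_A(x) = (x - 2)^5

Step 2 — compute geometric multiplicities via the rank-nullity identity g(λ) = n − rank(A − λI):
  rank(A − (2)·I) = 3, so dim ker(A − (2)·I) = n − 3 = 2

Summary:
  λ = 2: algebraic multiplicity = 5, geometric multiplicity = 2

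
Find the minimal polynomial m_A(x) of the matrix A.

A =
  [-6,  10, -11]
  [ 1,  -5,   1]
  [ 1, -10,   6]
x^3 + 5*x^2 - 25*x - 125

The characteristic polynomial is χ_A(x) = (x - 5)*(x + 5)^2, so the eigenvalues are known. The minimal polynomial is
  m_A(x) = Π_λ (x − λ)^{k_λ}
where k_λ is the size of the *largest* Jordan block for λ (equivalently, the smallest k with (A − λI)^k v = 0 for every generalised eigenvector v of λ).

  λ = -5: largest Jordan block has size 2, contributing (x + 5)^2
  λ = 5: largest Jordan block has size 1, contributing (x − 5)

So m_A(x) = (x - 5)*(x + 5)^2 = x^3 + 5*x^2 - 25*x - 125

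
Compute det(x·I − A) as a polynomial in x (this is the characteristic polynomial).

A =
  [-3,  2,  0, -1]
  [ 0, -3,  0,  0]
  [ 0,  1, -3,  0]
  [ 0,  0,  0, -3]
x^4 + 12*x^3 + 54*x^2 + 108*x + 81

Expanding det(x·I − A) (e.g. by cofactor expansion or by noting that A is similar to its Jordan form J, which has the same characteristic polynomial as A) gives
  χ_A(x) = x^4 + 12*x^3 + 54*x^2 + 108*x + 81
which factors as (x + 3)^4. The eigenvalues (with algebraic multiplicities) are λ = -3 with multiplicity 4.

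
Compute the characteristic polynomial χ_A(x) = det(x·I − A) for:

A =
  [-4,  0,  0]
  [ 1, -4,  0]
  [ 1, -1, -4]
x^3 + 12*x^2 + 48*x + 64

Expanding det(x·I − A) (e.g. by cofactor expansion or by noting that A is similar to its Jordan form J, which has the same characteristic polynomial as A) gives
  χ_A(x) = x^3 + 12*x^2 + 48*x + 64
which factors as (x + 4)^3. The eigenvalues (with algebraic multiplicities) are λ = -4 with multiplicity 3.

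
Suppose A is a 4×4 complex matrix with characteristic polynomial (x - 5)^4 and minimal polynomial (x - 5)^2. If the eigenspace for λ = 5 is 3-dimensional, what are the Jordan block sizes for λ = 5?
Block sizes for λ = 5: [2, 1, 1]

Step 1 — from the characteristic polynomial, algebraic multiplicity of λ = 5 is 4. From dim ker(A − (5)·I) = 3, there are exactly 3 Jordan blocks for λ = 5.
Step 2 — from the minimal polynomial, the factor (x − 5)^2 tells us the largest block for λ = 5 has size 2.
Step 3 — with total size 4, 3 blocks, and largest block 2, the block sizes (in nonincreasing order) are [2, 1, 1].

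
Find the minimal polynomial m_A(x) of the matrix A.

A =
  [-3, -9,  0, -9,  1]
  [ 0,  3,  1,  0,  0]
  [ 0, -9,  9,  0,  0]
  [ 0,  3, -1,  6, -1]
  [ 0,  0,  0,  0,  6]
x^3 - 9*x^2 + 108

The characteristic polynomial is χ_A(x) = (x - 6)^4*(x + 3), so the eigenvalues are known. The minimal polynomial is
  m_A(x) = Π_λ (x − λ)^{k_λ}
where k_λ is the size of the *largest* Jordan block for λ (equivalently, the smallest k with (A − λI)^k v = 0 for every generalised eigenvector v of λ).

  λ = -3: largest Jordan block has size 1, contributing (x + 3)
  λ = 6: largest Jordan block has size 2, contributing (x − 6)^2

So m_A(x) = (x - 6)^2*(x + 3) = x^3 - 9*x^2 + 108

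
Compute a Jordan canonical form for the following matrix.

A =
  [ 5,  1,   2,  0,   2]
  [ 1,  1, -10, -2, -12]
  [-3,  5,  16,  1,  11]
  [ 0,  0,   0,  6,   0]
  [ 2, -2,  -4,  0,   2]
J_2(6) ⊕ J_2(6) ⊕ J_1(6)

The characteristic polynomial is
  det(x·I − A) = x^5 - 30*x^4 + 360*x^3 - 2160*x^2 + 6480*x - 7776 = (x - 6)^5

Eigenvalues and multiplicities (the geometric multiplicity of λ is n − rank(A − λI), which equals the number of Jordan blocks for λ):
  λ = 6: algebraic multiplicity = 5, geometric multiplicity = 3

Determining the block sizes for each eigenvalue:
  λ = 6: with am = 5 and gm = 3, the partition is not yet determined (e.g. several partitions of 5 into 3 parts exist). Let N = A − (6)·I. Computing rank(N^1) = 2, rank(N^2) = 0; the number of blocks of size ≥ j is rank(N^{j−1}) − rank(N^j), giving [3, 2]. So we have 2 block(s) of size 2, 1 block(s) of size 1 → block sizes [2, 2, 1]

Assembling the blocks gives a Jordan form
J =
  [6, 1, 0, 0, 0]
  [0, 6, 0, 0, 0]
  [0, 0, 6, 1, 0]
  [0, 0, 0, 6, 0]
  [0, 0, 0, 0, 6]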